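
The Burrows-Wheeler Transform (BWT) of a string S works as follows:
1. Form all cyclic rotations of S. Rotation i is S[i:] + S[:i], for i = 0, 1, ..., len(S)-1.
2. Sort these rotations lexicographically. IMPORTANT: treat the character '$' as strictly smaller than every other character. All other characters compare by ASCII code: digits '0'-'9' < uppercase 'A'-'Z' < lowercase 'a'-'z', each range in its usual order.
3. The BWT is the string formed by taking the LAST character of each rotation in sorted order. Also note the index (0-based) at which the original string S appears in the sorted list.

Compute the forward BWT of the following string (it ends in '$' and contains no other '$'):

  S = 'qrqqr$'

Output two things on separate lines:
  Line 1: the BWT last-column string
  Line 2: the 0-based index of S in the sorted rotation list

All 6 rotations (rotation i = S[i:]+S[:i]):
  rot[0] = qrqqr$
  rot[1] = rqqr$q
  rot[2] = qqr$qr
  rot[3] = qr$qrq
  rot[4] = r$qrqq
  rot[5] = $qrqqr
Sorted (with $ < everything):
  sorted[0] = $qrqqr  (last char: 'r')
  sorted[1] = qqr$qr  (last char: 'r')
  sorted[2] = qr$qrq  (last char: 'q')
  sorted[3] = qrqqr$  (last char: '$')
  sorted[4] = r$qrqq  (last char: 'q')
  sorted[5] = rqqr$q  (last char: 'q')
Last column: rrq$qq
Original string S is at sorted index 3

Answer: rrq$qq
3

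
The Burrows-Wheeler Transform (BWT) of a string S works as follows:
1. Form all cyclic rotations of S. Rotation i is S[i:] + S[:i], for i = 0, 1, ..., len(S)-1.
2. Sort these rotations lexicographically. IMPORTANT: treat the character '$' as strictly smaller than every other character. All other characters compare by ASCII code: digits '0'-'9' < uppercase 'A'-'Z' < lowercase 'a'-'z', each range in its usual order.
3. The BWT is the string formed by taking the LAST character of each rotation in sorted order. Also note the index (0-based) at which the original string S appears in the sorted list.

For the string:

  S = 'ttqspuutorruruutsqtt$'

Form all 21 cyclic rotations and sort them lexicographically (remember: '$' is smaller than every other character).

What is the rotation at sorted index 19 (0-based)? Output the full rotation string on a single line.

All 21 rotations (rotation i = S[i:]+S[:i]):
  rot[0] = ttqspuutorruruutsqtt$
  rot[1] = tqspuutorruruutsqtt$t
  rot[2] = qspuutorruruutsqtt$tt
  rot[3] = spuutorruruutsqtt$ttq
  rot[4] = puutorruruutsqtt$ttqs
  rot[5] = uutorruruutsqtt$ttqsp
  rot[6] = utorruruutsqtt$ttqspu
  rot[7] = torruruutsqtt$ttqspuu
  rot[8] = orruruutsqtt$ttqspuut
  rot[9] = rruruutsqtt$ttqspuuto
  rot[10] = ruruutsqtt$ttqspuutor
  rot[11] = uruutsqtt$ttqspuutorr
  rot[12] = ruutsqtt$ttqspuutorru
  rot[13] = uutsqtt$ttqspuutorrur
  rot[14] = utsqtt$ttqspuutorruru
  rot[15] = tsqtt$ttqspuutorruruu
  rot[16] = sqtt$ttqspuutorruruut
  rot[17] = qtt$ttqspuutorruruuts
  rot[18] = tt$ttqspuutorruruutsq
  rot[19] = t$ttqspuutorruruutsqt
  rot[20] = $ttqspuutorruruutsqtt
Sorted (with $ < everything):
  sorted[0] = $ttqspuutorruruutsqtt
  sorted[1] = orruruutsqtt$ttqspuut
  sorted[2] = puutorruruutsqtt$ttqs
  sorted[3] = qspuutorruruutsqtt$tt
  sorted[4] = qtt$ttqspuutorruruuts
  sorted[5] = rruruutsqtt$ttqspuuto
  sorted[6] = ruruutsqtt$ttqspuutor
  sorted[7] = ruutsqtt$ttqspuutorru
  sorted[8] = spuutorruruutsqtt$ttq
  sorted[9] = sqtt$ttqspuutorruruut
  sorted[10] = t$ttqspuutorruruutsqt
  sorted[11] = torruruutsqtt$ttqspuu
  sorted[12] = tqspuutorruruutsqtt$t
  sorted[13] = tsqtt$ttqspuutorruruu
  sorted[14] = tt$ttqspuutorruruutsq
  sorted[15] = ttqspuutorruruutsqtt$
  sorted[16] = uruutsqtt$ttqspuutorr
  sorted[17] = utorruruutsqtt$ttqspu
  sorted[18] = utsqtt$ttqspuutorruru
  sorted[19] = uutorruruutsqtt$ttqsp
  sorted[20] = uutsqtt$ttqspuutorrur
sorted[19] = uutorruruutsqtt$ttqsp

Answer: uutorruruutsqtt$ttqsp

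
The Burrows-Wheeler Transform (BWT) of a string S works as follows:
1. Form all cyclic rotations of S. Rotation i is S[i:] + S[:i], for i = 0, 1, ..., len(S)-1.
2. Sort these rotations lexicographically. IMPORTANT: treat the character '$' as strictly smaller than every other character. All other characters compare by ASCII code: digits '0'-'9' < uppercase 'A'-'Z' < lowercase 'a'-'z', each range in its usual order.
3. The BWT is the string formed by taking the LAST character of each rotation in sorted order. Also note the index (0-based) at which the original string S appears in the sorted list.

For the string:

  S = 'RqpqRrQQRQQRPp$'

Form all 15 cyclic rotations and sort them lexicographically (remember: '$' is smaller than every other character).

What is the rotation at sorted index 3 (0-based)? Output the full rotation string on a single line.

All 15 rotations (rotation i = S[i:]+S[:i]):
  rot[0] = RqpqRrQQRQQRPp$
  rot[1] = qpqRrQQRQQRPp$R
  rot[2] = pqRrQQRQQRPp$Rq
  rot[3] = qRrQQRQQRPp$Rqp
  rot[4] = RrQQRQQRPp$Rqpq
  rot[5] = rQQRQQRPp$RqpqR
  rot[6] = QQRQQRPp$RqpqRr
  rot[7] = QRQQRPp$RqpqRrQ
  rot[8] = RQQRPp$RqpqRrQQ
  rot[9] = QQRPp$RqpqRrQQR
  rot[10] = QRPp$RqpqRrQQRQ
  rot[11] = RPp$RqpqRrQQRQQ
  rot[12] = Pp$RqpqRrQQRQQR
  rot[13] = p$RqpqRrQQRQQRP
  rot[14] = $RqpqRrQQRQQRPp
Sorted (with $ < everything):
  sorted[0] = $RqpqRrQQRQQRPp
  sorted[1] = Pp$RqpqRrQQRQQR
  sorted[2] = QQRPp$RqpqRrQQR
  sorted[3] = QQRQQRPp$RqpqRr
  sorted[4] = QRPp$RqpqRrQQRQ
  sorted[5] = QRQQRPp$RqpqRrQ
  sorted[6] = RPp$RqpqRrQQRQQ
  sorted[7] = RQQRPp$RqpqRrQQ
  sorted[8] = RqpqRrQQRQQRPp$
  sorted[9] = RrQQRQQRPp$Rqpq
  sorted[10] = p$RqpqRrQQRQQRP
  sorted[11] = pqRrQQRQQRPp$Rq
  sorted[12] = qRrQQRQQRPp$Rqp
  sorted[13] = qpqRrQQRQQRPp$R
  sorted[14] = rQQRQQRPp$RqpqR
sorted[3] = QQRQQRPp$RqpqRr

Answer: QQRQQRPp$RqpqRr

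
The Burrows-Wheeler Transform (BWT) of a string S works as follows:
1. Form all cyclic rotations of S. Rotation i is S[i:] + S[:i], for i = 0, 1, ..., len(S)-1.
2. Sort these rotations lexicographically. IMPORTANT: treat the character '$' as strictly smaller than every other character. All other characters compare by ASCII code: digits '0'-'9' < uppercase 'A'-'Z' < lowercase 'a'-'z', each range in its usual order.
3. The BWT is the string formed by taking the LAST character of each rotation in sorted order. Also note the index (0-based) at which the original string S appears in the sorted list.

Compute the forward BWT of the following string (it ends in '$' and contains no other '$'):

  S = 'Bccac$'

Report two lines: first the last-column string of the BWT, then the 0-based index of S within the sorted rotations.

All 6 rotations (rotation i = S[i:]+S[:i]):
  rot[0] = Bccac$
  rot[1] = ccac$B
  rot[2] = cac$Bc
  rot[3] = ac$Bcc
  rot[4] = c$Bcca
  rot[5] = $Bccac
Sorted (with $ < everything):
  sorted[0] = $Bccac  (last char: 'c')
  sorted[1] = Bccac$  (last char: '$')
  sorted[2] = ac$Bcc  (last char: 'c')
  sorted[3] = c$Bcca  (last char: 'a')
  sorted[4] = cac$Bc  (last char: 'c')
  sorted[5] = ccac$B  (last char: 'B')
Last column: c$cacB
Original string S is at sorted index 1

Answer: c$cacB
1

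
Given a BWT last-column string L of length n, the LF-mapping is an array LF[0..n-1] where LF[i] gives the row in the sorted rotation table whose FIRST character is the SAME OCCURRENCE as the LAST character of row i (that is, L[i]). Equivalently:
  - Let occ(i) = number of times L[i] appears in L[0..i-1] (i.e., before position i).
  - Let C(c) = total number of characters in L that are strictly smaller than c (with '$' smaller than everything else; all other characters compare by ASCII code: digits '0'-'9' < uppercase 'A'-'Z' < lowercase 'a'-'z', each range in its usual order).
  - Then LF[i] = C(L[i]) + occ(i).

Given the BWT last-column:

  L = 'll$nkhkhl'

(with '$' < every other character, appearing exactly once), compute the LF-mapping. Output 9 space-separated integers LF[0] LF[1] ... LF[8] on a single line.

Char counts: '$':1, 'h':2, 'k':2, 'l':3, 'n':1
C (first-col start): C('$')=0, C('h')=1, C('k')=3, C('l')=5, C('n')=8
L[0]='l': occ=0, LF[0]=C('l')+0=5+0=5
L[1]='l': occ=1, LF[1]=C('l')+1=5+1=6
L[2]='$': occ=0, LF[2]=C('$')+0=0+0=0
L[3]='n': occ=0, LF[3]=C('n')+0=8+0=8
L[4]='k': occ=0, LF[4]=C('k')+0=3+0=3
L[5]='h': occ=0, LF[5]=C('h')+0=1+0=1
L[6]='k': occ=1, LF[6]=C('k')+1=3+1=4
L[7]='h': occ=1, LF[7]=C('h')+1=1+1=2
L[8]='l': occ=2, LF[8]=C('l')+2=5+2=7

Answer: 5 6 0 8 3 1 4 2 7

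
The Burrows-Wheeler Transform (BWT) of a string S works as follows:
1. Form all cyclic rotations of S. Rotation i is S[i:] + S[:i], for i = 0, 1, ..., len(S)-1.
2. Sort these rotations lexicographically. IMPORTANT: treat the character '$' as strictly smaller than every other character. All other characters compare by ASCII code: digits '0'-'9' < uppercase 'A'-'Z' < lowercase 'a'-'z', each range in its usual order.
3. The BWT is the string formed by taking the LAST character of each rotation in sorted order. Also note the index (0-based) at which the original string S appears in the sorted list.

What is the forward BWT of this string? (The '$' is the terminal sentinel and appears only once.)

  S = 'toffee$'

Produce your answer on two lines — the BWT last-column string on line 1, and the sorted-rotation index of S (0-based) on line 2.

Answer: eeffot$
6

Derivation:
All 7 rotations (rotation i = S[i:]+S[:i]):
  rot[0] = toffee$
  rot[1] = offee$t
  rot[2] = ffee$to
  rot[3] = fee$tof
  rot[4] = ee$toff
  rot[5] = e$toffe
  rot[6] = $toffee
Sorted (with $ < everything):
  sorted[0] = $toffee  (last char: 'e')
  sorted[1] = e$toffe  (last char: 'e')
  sorted[2] = ee$toff  (last char: 'f')
  sorted[3] = fee$tof  (last char: 'f')
  sorted[4] = ffee$to  (last char: 'o')
  sorted[5] = offee$t  (last char: 't')
  sorted[6] = toffee$  (last char: '$')
Last column: eeffot$
Original string S is at sorted index 6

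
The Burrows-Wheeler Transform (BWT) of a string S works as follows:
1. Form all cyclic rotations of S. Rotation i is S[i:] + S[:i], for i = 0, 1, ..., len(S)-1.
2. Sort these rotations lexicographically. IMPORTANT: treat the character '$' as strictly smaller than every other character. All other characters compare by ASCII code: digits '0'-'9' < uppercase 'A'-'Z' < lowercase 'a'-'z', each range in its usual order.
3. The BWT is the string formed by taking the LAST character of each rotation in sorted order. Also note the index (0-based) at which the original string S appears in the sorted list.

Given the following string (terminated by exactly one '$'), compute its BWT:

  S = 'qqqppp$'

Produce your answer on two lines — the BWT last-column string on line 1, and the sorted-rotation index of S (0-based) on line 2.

All 7 rotations (rotation i = S[i:]+S[:i]):
  rot[0] = qqqppp$
  rot[1] = qqppp$q
  rot[2] = qppp$qq
  rot[3] = ppp$qqq
  rot[4] = pp$qqqp
  rot[5] = p$qqqpp
  rot[6] = $qqqppp
Sorted (with $ < everything):
  sorted[0] = $qqqppp  (last char: 'p')
  sorted[1] = p$qqqpp  (last char: 'p')
  sorted[2] = pp$qqqp  (last char: 'p')
  sorted[3] = ppp$qqq  (last char: 'q')
  sorted[4] = qppp$qq  (last char: 'q')
  sorted[5] = qqppp$q  (last char: 'q')
  sorted[6] = qqqppp$  (last char: '$')
Last column: pppqqq$
Original string S is at sorted index 6

Answer: pppqqq$
6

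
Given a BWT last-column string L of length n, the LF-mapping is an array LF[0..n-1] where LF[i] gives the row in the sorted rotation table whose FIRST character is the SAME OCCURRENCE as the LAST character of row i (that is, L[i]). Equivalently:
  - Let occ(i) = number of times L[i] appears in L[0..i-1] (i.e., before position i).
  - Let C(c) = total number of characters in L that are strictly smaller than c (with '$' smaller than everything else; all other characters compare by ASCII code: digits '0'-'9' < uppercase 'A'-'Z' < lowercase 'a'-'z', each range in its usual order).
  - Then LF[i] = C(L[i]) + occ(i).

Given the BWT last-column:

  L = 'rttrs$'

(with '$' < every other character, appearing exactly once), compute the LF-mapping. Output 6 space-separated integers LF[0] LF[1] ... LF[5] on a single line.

Char counts: '$':1, 'r':2, 's':1, 't':2
C (first-col start): C('$')=0, C('r')=1, C('s')=3, C('t')=4
L[0]='r': occ=0, LF[0]=C('r')+0=1+0=1
L[1]='t': occ=0, LF[1]=C('t')+0=4+0=4
L[2]='t': occ=1, LF[2]=C('t')+1=4+1=5
L[3]='r': occ=1, LF[3]=C('r')+1=1+1=2
L[4]='s': occ=0, LF[4]=C('s')+0=3+0=3
L[5]='$': occ=0, LF[5]=C('$')+0=0+0=0

Answer: 1 4 5 2 3 0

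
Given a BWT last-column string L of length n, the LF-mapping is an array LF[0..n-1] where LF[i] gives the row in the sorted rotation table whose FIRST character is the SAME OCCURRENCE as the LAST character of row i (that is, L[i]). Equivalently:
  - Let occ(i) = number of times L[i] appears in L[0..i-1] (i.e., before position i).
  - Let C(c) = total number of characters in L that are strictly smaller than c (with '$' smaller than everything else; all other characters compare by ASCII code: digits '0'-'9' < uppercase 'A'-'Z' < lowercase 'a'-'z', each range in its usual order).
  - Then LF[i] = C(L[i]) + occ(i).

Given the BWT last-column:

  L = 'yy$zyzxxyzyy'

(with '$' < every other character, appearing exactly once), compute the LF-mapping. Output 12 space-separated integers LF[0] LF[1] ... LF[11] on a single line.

Answer: 3 4 0 9 5 10 1 2 6 11 7 8

Derivation:
Char counts: '$':1, 'x':2, 'y':6, 'z':3
C (first-col start): C('$')=0, C('x')=1, C('y')=3, C('z')=9
L[0]='y': occ=0, LF[0]=C('y')+0=3+0=3
L[1]='y': occ=1, LF[1]=C('y')+1=3+1=4
L[2]='$': occ=0, LF[2]=C('$')+0=0+0=0
L[3]='z': occ=0, LF[3]=C('z')+0=9+0=9
L[4]='y': occ=2, LF[4]=C('y')+2=3+2=5
L[5]='z': occ=1, LF[5]=C('z')+1=9+1=10
L[6]='x': occ=0, LF[6]=C('x')+0=1+0=1
L[7]='x': occ=1, LF[7]=C('x')+1=1+1=2
L[8]='y': occ=3, LF[8]=C('y')+3=3+3=6
L[9]='z': occ=2, LF[9]=C('z')+2=9+2=11
L[10]='y': occ=4, LF[10]=C('y')+4=3+4=7
L[11]='y': occ=5, LF[11]=C('y')+5=3+5=8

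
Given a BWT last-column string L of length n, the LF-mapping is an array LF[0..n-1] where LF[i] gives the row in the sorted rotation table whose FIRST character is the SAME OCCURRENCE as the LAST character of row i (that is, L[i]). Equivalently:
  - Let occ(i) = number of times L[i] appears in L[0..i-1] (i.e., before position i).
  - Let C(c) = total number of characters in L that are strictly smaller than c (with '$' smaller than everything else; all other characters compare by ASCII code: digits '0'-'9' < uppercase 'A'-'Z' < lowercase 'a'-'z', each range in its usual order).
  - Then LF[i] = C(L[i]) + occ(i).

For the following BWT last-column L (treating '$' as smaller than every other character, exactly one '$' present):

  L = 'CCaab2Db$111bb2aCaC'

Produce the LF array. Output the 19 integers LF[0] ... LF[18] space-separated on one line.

Char counts: '$':1, '1':3, '2':2, 'C':4, 'D':1, 'a':4, 'b':4
C (first-col start): C('$')=0, C('1')=1, C('2')=4, C('C')=6, C('D')=10, C('a')=11, C('b')=15
L[0]='C': occ=0, LF[0]=C('C')+0=6+0=6
L[1]='C': occ=1, LF[1]=C('C')+1=6+1=7
L[2]='a': occ=0, LF[2]=C('a')+0=11+0=11
L[3]='a': occ=1, LF[3]=C('a')+1=11+1=12
L[4]='b': occ=0, LF[4]=C('b')+0=15+0=15
L[5]='2': occ=0, LF[5]=C('2')+0=4+0=4
L[6]='D': occ=0, LF[6]=C('D')+0=10+0=10
L[7]='b': occ=1, LF[7]=C('b')+1=15+1=16
L[8]='$': occ=0, LF[8]=C('$')+0=0+0=0
L[9]='1': occ=0, LF[9]=C('1')+0=1+0=1
L[10]='1': occ=1, LF[10]=C('1')+1=1+1=2
L[11]='1': occ=2, LF[11]=C('1')+2=1+2=3
L[12]='b': occ=2, LF[12]=C('b')+2=15+2=17
L[13]='b': occ=3, LF[13]=C('b')+3=15+3=18
L[14]='2': occ=1, LF[14]=C('2')+1=4+1=5
L[15]='a': occ=2, LF[15]=C('a')+2=11+2=13
L[16]='C': occ=2, LF[16]=C('C')+2=6+2=8
L[17]='a': occ=3, LF[17]=C('a')+3=11+3=14
L[18]='C': occ=3, LF[18]=C('C')+3=6+3=9

Answer: 6 7 11 12 15 4 10 16 0 1 2 3 17 18 5 13 8 14 9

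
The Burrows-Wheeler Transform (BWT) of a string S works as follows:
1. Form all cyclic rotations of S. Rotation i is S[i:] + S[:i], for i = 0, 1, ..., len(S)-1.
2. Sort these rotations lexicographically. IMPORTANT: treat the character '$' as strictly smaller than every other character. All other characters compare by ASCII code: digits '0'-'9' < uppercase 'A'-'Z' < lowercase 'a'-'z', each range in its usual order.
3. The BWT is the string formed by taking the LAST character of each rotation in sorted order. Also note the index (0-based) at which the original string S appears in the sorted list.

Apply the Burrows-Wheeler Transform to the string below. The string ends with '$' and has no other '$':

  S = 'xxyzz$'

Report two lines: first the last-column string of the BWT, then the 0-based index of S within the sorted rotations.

All 6 rotations (rotation i = S[i:]+S[:i]):
  rot[0] = xxyzz$
  rot[1] = xyzz$x
  rot[2] = yzz$xx
  rot[3] = zz$xxy
  rot[4] = z$xxyz
  rot[5] = $xxyzz
Sorted (with $ < everything):
  sorted[0] = $xxyzz  (last char: 'z')
  sorted[1] = xxyzz$  (last char: '$')
  sorted[2] = xyzz$x  (last char: 'x')
  sorted[3] = yzz$xx  (last char: 'x')
  sorted[4] = z$xxyz  (last char: 'z')
  sorted[5] = zz$xxy  (last char: 'y')
Last column: z$xxzy
Original string S is at sorted index 1

Answer: z$xxzy
1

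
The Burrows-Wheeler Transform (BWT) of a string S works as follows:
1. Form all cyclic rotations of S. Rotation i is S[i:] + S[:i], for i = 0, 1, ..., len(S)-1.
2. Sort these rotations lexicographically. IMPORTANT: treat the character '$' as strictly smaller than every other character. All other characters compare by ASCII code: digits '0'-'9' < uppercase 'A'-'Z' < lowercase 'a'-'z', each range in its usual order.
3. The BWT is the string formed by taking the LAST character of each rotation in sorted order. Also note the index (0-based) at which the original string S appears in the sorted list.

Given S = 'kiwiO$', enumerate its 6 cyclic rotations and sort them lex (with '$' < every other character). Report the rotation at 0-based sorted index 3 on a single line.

All 6 rotations (rotation i = S[i:]+S[:i]):
  rot[0] = kiwiO$
  rot[1] = iwiO$k
  rot[2] = wiO$ki
  rot[3] = iO$kiw
  rot[4] = O$kiwi
  rot[5] = $kiwiO
Sorted (with $ < everything):
  sorted[0] = $kiwiO
  sorted[1] = O$kiwi
  sorted[2] = iO$kiw
  sorted[3] = iwiO$k
  sorted[4] = kiwiO$
  sorted[5] = wiO$ki
sorted[3] = iwiO$k

Answer: iwiO$k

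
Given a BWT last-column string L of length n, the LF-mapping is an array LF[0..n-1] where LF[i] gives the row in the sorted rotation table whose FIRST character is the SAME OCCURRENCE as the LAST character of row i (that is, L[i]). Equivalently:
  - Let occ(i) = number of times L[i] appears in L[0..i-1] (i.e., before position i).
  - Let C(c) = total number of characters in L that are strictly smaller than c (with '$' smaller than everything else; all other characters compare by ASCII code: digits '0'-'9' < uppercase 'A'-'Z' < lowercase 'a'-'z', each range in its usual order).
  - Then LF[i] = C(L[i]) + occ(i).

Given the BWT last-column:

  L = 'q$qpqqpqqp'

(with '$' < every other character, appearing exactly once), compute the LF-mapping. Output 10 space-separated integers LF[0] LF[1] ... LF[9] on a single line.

Char counts: '$':1, 'p':3, 'q':6
C (first-col start): C('$')=0, C('p')=1, C('q')=4
L[0]='q': occ=0, LF[0]=C('q')+0=4+0=4
L[1]='$': occ=0, LF[1]=C('$')+0=0+0=0
L[2]='q': occ=1, LF[2]=C('q')+1=4+1=5
L[3]='p': occ=0, LF[3]=C('p')+0=1+0=1
L[4]='q': occ=2, LF[4]=C('q')+2=4+2=6
L[5]='q': occ=3, LF[5]=C('q')+3=4+3=7
L[6]='p': occ=1, LF[6]=C('p')+1=1+1=2
L[7]='q': occ=4, LF[7]=C('q')+4=4+4=8
L[8]='q': occ=5, LF[8]=C('q')+5=4+5=9
L[9]='p': occ=2, LF[9]=C('p')+2=1+2=3

Answer: 4 0 5 1 6 7 2 8 9 3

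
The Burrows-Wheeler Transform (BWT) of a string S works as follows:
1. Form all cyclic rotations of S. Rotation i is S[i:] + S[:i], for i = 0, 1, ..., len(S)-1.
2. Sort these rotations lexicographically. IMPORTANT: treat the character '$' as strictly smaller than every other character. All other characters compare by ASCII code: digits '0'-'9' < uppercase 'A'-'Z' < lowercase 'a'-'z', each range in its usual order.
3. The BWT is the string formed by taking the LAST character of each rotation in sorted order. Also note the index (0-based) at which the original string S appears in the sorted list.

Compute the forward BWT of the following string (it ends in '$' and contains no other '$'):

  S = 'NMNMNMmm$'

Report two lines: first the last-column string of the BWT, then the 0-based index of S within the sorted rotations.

Answer: mNNN$MMmM
4

Derivation:
All 9 rotations (rotation i = S[i:]+S[:i]):
  rot[0] = NMNMNMmm$
  rot[1] = MNMNMmm$N
  rot[2] = NMNMmm$NM
  rot[3] = MNMmm$NMN
  rot[4] = NMmm$NMNM
  rot[5] = Mmm$NMNMN
  rot[6] = mm$NMNMNM
  rot[7] = m$NMNMNMm
  rot[8] = $NMNMNMmm
Sorted (with $ < everything):
  sorted[0] = $NMNMNMmm  (last char: 'm')
  sorted[1] = MNMNMmm$N  (last char: 'N')
  sorted[2] = MNMmm$NMN  (last char: 'N')
  sorted[3] = Mmm$NMNMN  (last char: 'N')
  sorted[4] = NMNMNMmm$  (last char: '$')
  sorted[5] = NMNMmm$NM  (last char: 'M')
  sorted[6] = NMmm$NMNM  (last char: 'M')
  sorted[7] = m$NMNMNMm  (last char: 'm')
  sorted[8] = mm$NMNMNM  (last char: 'M')
Last column: mNNN$MMmM
Original string S is at sorted index 4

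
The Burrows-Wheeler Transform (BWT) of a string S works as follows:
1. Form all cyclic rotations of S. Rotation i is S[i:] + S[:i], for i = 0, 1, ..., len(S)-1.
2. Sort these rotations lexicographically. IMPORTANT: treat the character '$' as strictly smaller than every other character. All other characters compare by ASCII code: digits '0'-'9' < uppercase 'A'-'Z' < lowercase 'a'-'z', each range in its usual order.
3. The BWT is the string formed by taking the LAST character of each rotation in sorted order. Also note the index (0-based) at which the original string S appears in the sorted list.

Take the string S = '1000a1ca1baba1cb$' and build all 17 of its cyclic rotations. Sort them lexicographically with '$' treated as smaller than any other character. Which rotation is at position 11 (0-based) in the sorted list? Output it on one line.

All 17 rotations (rotation i = S[i:]+S[:i]):
  rot[0] = 1000a1ca1baba1cb$
  rot[1] = 000a1ca1baba1cb$1
  rot[2] = 00a1ca1baba1cb$10
  rot[3] = 0a1ca1baba1cb$100
  rot[4] = a1ca1baba1cb$1000
  rot[5] = 1ca1baba1cb$1000a
  rot[6] = ca1baba1cb$1000a1
  rot[7] = a1baba1cb$1000a1c
  rot[8] = 1baba1cb$1000a1ca
  rot[9] = baba1cb$1000a1ca1
  rot[10] = aba1cb$1000a1ca1b
  rot[11] = ba1cb$1000a1ca1ba
  rot[12] = a1cb$1000a1ca1bab
  rot[13] = 1cb$1000a1ca1baba
  rot[14] = cb$1000a1ca1baba1
  rot[15] = b$1000a1ca1baba1c
  rot[16] = $1000a1ca1baba1cb
Sorted (with $ < everything):
  sorted[0] = $1000a1ca1baba1cb
  sorted[1] = 000a1ca1baba1cb$1
  sorted[2] = 00a1ca1baba1cb$10
  sorted[3] = 0a1ca1baba1cb$100
  sorted[4] = 1000a1ca1baba1cb$
  sorted[5] = 1baba1cb$1000a1ca
  sorted[6] = 1ca1baba1cb$1000a
  sorted[7] = 1cb$1000a1ca1baba
  sorted[8] = a1baba1cb$1000a1c
  sorted[9] = a1ca1baba1cb$1000
  sorted[10] = a1cb$1000a1ca1bab
  sorted[11] = aba1cb$1000a1ca1b
  sorted[12] = b$1000a1ca1baba1c
  sorted[13] = ba1cb$1000a1ca1ba
  sorted[14] = baba1cb$1000a1ca1
  sorted[15] = ca1baba1cb$1000a1
  sorted[16] = cb$1000a1ca1baba1
sorted[11] = aba1cb$1000a1ca1b

Answer: aba1cb$1000a1ca1b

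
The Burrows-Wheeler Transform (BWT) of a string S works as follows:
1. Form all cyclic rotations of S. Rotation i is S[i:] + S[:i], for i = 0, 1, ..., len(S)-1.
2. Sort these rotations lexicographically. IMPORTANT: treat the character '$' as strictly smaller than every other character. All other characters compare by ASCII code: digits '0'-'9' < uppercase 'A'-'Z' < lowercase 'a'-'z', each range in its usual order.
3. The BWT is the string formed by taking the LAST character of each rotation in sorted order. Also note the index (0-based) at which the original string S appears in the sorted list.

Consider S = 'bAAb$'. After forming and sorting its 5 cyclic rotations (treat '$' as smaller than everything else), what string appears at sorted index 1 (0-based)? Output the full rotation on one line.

All 5 rotations (rotation i = S[i:]+S[:i]):
  rot[0] = bAAb$
  rot[1] = AAb$b
  rot[2] = Ab$bA
  rot[3] = b$bAA
  rot[4] = $bAAb
Sorted (with $ < everything):
  sorted[0] = $bAAb
  sorted[1] = AAb$b
  sorted[2] = Ab$bA
  sorted[3] = b$bAA
  sorted[4] = bAAb$
sorted[1] = AAb$b

Answer: AAb$b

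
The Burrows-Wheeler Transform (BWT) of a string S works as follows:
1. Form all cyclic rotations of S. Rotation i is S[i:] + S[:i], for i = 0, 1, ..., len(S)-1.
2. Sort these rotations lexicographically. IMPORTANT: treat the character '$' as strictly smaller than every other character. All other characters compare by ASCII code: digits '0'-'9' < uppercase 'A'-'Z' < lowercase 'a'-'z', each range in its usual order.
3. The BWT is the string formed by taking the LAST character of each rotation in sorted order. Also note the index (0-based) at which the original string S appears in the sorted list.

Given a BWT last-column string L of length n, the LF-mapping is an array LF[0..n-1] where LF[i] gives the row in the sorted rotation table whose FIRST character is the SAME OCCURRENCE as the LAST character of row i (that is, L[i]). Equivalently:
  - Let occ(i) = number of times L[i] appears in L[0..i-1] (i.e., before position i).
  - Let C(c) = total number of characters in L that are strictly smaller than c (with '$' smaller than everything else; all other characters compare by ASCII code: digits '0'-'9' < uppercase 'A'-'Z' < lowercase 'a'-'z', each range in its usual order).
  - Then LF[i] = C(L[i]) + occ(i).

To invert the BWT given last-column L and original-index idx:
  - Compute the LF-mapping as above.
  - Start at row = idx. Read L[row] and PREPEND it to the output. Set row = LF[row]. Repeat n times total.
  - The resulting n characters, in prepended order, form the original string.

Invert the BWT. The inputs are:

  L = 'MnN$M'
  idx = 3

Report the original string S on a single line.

Answer: NMnM$

Derivation:
LF mapping: 1 4 3 0 2
Walk LF starting at row 3, prepending L[row]:
  step 1: row=3, L[3]='$', prepend. Next row=LF[3]=0
  step 2: row=0, L[0]='M', prepend. Next row=LF[0]=1
  step 3: row=1, L[1]='n', prepend. Next row=LF[1]=4
  step 4: row=4, L[4]='M', prepend. Next row=LF[4]=2
  step 5: row=2, L[2]='N', prepend. Next row=LF[2]=3
Reversed output: NMnM$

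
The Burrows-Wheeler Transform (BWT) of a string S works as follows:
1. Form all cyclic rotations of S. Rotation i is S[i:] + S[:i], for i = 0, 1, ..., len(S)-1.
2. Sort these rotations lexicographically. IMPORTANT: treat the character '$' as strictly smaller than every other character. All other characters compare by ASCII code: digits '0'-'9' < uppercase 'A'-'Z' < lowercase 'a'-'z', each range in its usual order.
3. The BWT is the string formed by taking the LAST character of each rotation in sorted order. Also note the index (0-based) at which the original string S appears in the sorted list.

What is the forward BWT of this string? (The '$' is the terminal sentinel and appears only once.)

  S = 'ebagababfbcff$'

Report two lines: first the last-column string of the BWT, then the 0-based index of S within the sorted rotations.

Answer: fgbbaefab$fbca
9

Derivation:
All 14 rotations (rotation i = S[i:]+S[:i]):
  rot[0] = ebagababfbcff$
  rot[1] = bagababfbcff$e
  rot[2] = agababfbcff$eb
  rot[3] = gababfbcff$eba
  rot[4] = ababfbcff$ebag
  rot[5] = babfbcff$ebaga
  rot[6] = abfbcff$ebagab
  rot[7] = bfbcff$ebagaba
  rot[8] = fbcff$ebagabab
  rot[9] = bcff$ebagababf
  rot[10] = cff$ebagababfb
  rot[11] = ff$ebagababfbc
  rot[12] = f$ebagababfbcf
  rot[13] = $ebagababfbcff
Sorted (with $ < everything):
  sorted[0] = $ebagababfbcff  (last char: 'f')
  sorted[1] = ababfbcff$ebag  (last char: 'g')
  sorted[2] = abfbcff$ebagab  (last char: 'b')
  sorted[3] = agababfbcff$eb  (last char: 'b')
  sorted[4] = babfbcff$ebaga  (last char: 'a')
  sorted[5] = bagababfbcff$e  (last char: 'e')
  sorted[6] = bcff$ebagababf  (last char: 'f')
  sorted[7] = bfbcff$ebagaba  (last char: 'a')
  sorted[8] = cff$ebagababfb  (last char: 'b')
  sorted[9] = ebagababfbcff$  (last char: '$')
  sorted[10] = f$ebagababfbcf  (last char: 'f')
  sorted[11] = fbcff$ebagabab  (last char: 'b')
  sorted[12] = ff$ebagababfbc  (last char: 'c')
  sorted[13] = gababfbcff$eba  (last char: 'a')
Last column: fgbbaefab$fbca
Original string S is at sorted index 9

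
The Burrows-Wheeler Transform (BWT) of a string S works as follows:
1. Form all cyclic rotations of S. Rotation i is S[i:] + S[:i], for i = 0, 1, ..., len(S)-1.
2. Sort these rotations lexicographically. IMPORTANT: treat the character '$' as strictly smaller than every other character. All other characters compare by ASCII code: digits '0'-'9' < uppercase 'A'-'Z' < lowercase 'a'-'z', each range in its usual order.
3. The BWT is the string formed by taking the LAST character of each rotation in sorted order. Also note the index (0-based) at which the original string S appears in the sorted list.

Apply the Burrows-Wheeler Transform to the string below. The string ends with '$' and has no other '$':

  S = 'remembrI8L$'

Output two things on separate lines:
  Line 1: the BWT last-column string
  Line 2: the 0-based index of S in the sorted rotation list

Answer: LIr8mmreeb$
10

Derivation:
All 11 rotations (rotation i = S[i:]+S[:i]):
  rot[0] = remembrI8L$
  rot[1] = emembrI8L$r
  rot[2] = membrI8L$re
  rot[3] = embrI8L$rem
  rot[4] = mbrI8L$reme
  rot[5] = brI8L$remem
  rot[6] = rI8L$rememb
  rot[7] = I8L$remembr
  rot[8] = 8L$remembrI
  rot[9] = L$remembrI8
  rot[10] = $remembrI8L
Sorted (with $ < everything):
  sorted[0] = $remembrI8L  (last char: 'L')
  sorted[1] = 8L$remembrI  (last char: 'I')
  sorted[2] = I8L$remembr  (last char: 'r')
  sorted[3] = L$remembrI8  (last char: '8')
  sorted[4] = brI8L$remem  (last char: 'm')
  sorted[5] = embrI8L$rem  (last char: 'm')
  sorted[6] = emembrI8L$r  (last char: 'r')
  sorted[7] = mbrI8L$reme  (last char: 'e')
  sorted[8] = membrI8L$re  (last char: 'e')
  sorted[9] = rI8L$rememb  (last char: 'b')
  sorted[10] = remembrI8L$  (last char: '$')
Last column: LIr8mmreeb$
Original string S is at sorted index 10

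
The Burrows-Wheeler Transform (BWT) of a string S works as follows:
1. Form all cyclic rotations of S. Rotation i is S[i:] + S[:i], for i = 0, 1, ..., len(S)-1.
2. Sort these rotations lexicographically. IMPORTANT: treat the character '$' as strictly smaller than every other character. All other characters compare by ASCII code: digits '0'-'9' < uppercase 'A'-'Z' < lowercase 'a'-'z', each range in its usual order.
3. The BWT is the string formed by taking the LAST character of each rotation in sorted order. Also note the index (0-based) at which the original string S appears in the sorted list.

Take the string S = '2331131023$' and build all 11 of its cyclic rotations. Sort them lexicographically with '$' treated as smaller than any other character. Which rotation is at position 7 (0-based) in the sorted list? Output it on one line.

All 11 rotations (rotation i = S[i:]+S[:i]):
  rot[0] = 2331131023$
  rot[1] = 331131023$2
  rot[2] = 31131023$23
  rot[3] = 1131023$233
  rot[4] = 131023$2331
  rot[5] = 31023$23311
  rot[6] = 1023$233113
  rot[7] = 023$2331131
  rot[8] = 23$23311310
  rot[9] = 3$233113102
  rot[10] = $2331131023
Sorted (with $ < everything):
  sorted[0] = $2331131023
  sorted[1] = 023$2331131
  sorted[2] = 1023$233113
  sorted[3] = 1131023$233
  sorted[4] = 131023$2331
  sorted[5] = 23$23311310
  sorted[6] = 2331131023$
  sorted[7] = 3$233113102
  sorted[8] = 31023$23311
  sorted[9] = 31131023$23
  sorted[10] = 331131023$2
sorted[7] = 3$233113102

Answer: 3$233113102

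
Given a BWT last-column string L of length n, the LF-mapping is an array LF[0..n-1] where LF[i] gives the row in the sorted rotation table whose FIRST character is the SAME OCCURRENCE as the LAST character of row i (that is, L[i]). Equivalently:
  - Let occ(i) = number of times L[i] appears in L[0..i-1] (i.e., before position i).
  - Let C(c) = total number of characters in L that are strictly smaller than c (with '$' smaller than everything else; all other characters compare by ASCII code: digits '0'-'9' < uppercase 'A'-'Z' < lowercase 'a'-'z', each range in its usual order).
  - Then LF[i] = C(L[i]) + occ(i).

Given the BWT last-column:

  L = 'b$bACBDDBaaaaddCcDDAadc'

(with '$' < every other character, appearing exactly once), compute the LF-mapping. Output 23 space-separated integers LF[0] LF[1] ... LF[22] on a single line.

Char counts: '$':1, 'A':2, 'B':2, 'C':2, 'D':4, 'a':5, 'b':2, 'c':2, 'd':3
C (first-col start): C('$')=0, C('A')=1, C('B')=3, C('C')=5, C('D')=7, C('a')=11, C('b')=16, C('c')=18, C('d')=20
L[0]='b': occ=0, LF[0]=C('b')+0=16+0=16
L[1]='$': occ=0, LF[1]=C('$')+0=0+0=0
L[2]='b': occ=1, LF[2]=C('b')+1=16+1=17
L[3]='A': occ=0, LF[3]=C('A')+0=1+0=1
L[4]='C': occ=0, LF[4]=C('C')+0=5+0=5
L[5]='B': occ=0, LF[5]=C('B')+0=3+0=3
L[6]='D': occ=0, LF[6]=C('D')+0=7+0=7
L[7]='D': occ=1, LF[7]=C('D')+1=7+1=8
L[8]='B': occ=1, LF[8]=C('B')+1=3+1=4
L[9]='a': occ=0, LF[9]=C('a')+0=11+0=11
L[10]='a': occ=1, LF[10]=C('a')+1=11+1=12
L[11]='a': occ=2, LF[11]=C('a')+2=11+2=13
L[12]='a': occ=3, LF[12]=C('a')+3=11+3=14
L[13]='d': occ=0, LF[13]=C('d')+0=20+0=20
L[14]='d': occ=1, LF[14]=C('d')+1=20+1=21
L[15]='C': occ=1, LF[15]=C('C')+1=5+1=6
L[16]='c': occ=0, LF[16]=C('c')+0=18+0=18
L[17]='D': occ=2, LF[17]=C('D')+2=7+2=9
L[18]='D': occ=3, LF[18]=C('D')+3=7+3=10
L[19]='A': occ=1, LF[19]=C('A')+1=1+1=2
L[20]='a': occ=4, LF[20]=C('a')+4=11+4=15
L[21]='d': occ=2, LF[21]=C('d')+2=20+2=22
L[22]='c': occ=1, LF[22]=C('c')+1=18+1=19

Answer: 16 0 17 1 5 3 7 8 4 11 12 13 14 20 21 6 18 9 10 2 15 22 19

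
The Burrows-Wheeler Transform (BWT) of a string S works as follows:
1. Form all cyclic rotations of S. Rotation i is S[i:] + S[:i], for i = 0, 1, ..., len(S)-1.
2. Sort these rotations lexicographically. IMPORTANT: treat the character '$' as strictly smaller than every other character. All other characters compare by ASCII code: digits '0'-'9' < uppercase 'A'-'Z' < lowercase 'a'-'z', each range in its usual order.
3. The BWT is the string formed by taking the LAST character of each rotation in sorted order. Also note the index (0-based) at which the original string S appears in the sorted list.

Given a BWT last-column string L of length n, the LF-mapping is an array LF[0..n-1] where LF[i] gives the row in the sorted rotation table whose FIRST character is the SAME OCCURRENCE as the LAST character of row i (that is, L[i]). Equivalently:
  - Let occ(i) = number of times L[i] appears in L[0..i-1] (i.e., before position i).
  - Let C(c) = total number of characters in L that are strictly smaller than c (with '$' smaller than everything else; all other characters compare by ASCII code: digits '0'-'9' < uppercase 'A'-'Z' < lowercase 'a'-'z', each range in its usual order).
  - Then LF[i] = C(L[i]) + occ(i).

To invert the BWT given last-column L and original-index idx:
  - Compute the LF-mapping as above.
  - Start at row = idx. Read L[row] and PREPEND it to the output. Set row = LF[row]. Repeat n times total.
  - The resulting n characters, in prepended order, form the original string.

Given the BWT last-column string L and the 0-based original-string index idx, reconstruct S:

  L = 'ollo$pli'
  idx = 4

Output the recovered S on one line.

Answer: lollipo$

Derivation:
LF mapping: 5 2 3 6 0 7 4 1
Walk LF starting at row 4, prepending L[row]:
  step 1: row=4, L[4]='$', prepend. Next row=LF[4]=0
  step 2: row=0, L[0]='o', prepend. Next row=LF[0]=5
  step 3: row=5, L[5]='p', prepend. Next row=LF[5]=7
  step 4: row=7, L[7]='i', prepend. Next row=LF[7]=1
  step 5: row=1, L[1]='l', prepend. Next row=LF[1]=2
  step 6: row=2, L[2]='l', prepend. Next row=LF[2]=3
  step 7: row=3, L[3]='o', prepend. Next row=LF[3]=6
  step 8: row=6, L[6]='l', prepend. Next row=LF[6]=4
Reversed output: lollipo$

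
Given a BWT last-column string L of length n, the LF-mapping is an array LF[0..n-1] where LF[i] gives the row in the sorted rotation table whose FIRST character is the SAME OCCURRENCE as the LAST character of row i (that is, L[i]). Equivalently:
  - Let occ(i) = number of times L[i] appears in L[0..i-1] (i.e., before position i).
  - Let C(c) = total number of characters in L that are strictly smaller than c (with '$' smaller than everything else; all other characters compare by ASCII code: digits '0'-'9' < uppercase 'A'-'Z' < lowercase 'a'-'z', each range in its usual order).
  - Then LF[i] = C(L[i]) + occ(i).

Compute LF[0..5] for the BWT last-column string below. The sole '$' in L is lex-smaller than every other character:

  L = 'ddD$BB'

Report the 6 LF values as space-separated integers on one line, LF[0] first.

Answer: 4 5 3 0 1 2

Derivation:
Char counts: '$':1, 'B':2, 'D':1, 'd':2
C (first-col start): C('$')=0, C('B')=1, C('D')=3, C('d')=4
L[0]='d': occ=0, LF[0]=C('d')+0=4+0=4
L[1]='d': occ=1, LF[1]=C('d')+1=4+1=5
L[2]='D': occ=0, LF[2]=C('D')+0=3+0=3
L[3]='$': occ=0, LF[3]=C('$')+0=0+0=0
L[4]='B': occ=0, LF[4]=C('B')+0=1+0=1
L[5]='B': occ=1, LF[5]=C('B')+1=1+1=2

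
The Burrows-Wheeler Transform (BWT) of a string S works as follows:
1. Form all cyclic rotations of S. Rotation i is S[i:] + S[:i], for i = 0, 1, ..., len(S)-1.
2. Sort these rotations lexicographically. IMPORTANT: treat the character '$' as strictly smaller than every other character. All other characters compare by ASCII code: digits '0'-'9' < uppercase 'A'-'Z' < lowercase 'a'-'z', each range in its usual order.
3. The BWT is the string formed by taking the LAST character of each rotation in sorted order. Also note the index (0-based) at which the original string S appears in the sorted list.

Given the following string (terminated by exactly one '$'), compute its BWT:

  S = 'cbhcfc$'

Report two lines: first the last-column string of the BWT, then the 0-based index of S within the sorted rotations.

Answer: ccf$hcb
3

Derivation:
All 7 rotations (rotation i = S[i:]+S[:i]):
  rot[0] = cbhcfc$
  rot[1] = bhcfc$c
  rot[2] = hcfc$cb
  rot[3] = cfc$cbh
  rot[4] = fc$cbhc
  rot[5] = c$cbhcf
  rot[6] = $cbhcfc
Sorted (with $ < everything):
  sorted[0] = $cbhcfc  (last char: 'c')
  sorted[1] = bhcfc$c  (last char: 'c')
  sorted[2] = c$cbhcf  (last char: 'f')
  sorted[3] = cbhcfc$  (last char: '$')
  sorted[4] = cfc$cbh  (last char: 'h')
  sorted[5] = fc$cbhc  (last char: 'c')
  sorted[6] = hcfc$cb  (last char: 'b')
Last column: ccf$hcb
Original string S is at sorted index 3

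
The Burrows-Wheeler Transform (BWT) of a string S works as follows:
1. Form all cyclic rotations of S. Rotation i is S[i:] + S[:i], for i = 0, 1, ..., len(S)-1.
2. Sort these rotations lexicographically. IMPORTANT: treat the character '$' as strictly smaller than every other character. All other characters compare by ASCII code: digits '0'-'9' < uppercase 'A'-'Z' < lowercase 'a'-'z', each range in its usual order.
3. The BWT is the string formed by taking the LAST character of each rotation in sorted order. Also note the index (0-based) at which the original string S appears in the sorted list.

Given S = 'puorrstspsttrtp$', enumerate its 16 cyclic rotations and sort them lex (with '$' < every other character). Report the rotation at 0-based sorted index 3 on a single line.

Answer: psttrtp$puorrsts

Derivation:
All 16 rotations (rotation i = S[i:]+S[:i]):
  rot[0] = puorrstspsttrtp$
  rot[1] = uorrstspsttrtp$p
  rot[2] = orrstspsttrtp$pu
  rot[3] = rrstspsttrtp$puo
  rot[4] = rstspsttrtp$puor
  rot[5] = stspsttrtp$puorr
  rot[6] = tspsttrtp$puorrs
  rot[7] = spsttrtp$puorrst
  rot[8] = psttrtp$puorrsts
  rot[9] = sttrtp$puorrstsp
  rot[10] = ttrtp$puorrstsps
  rot[11] = trtp$puorrstspst
  rot[12] = rtp$puorrstspstt
  rot[13] = tp$puorrstspsttr
  rot[14] = p$puorrstspsttrt
  rot[15] = $puorrstspsttrtp
Sorted (with $ < everything):
  sorted[0] = $puorrstspsttrtp
  sorted[1] = orrstspsttrtp$pu
  sorted[2] = p$puorrstspsttrt
  sorted[3] = psttrtp$puorrsts
  sorted[4] = puorrstspsttrtp$
  sorted[5] = rrstspsttrtp$puo
  sorted[6] = rstspsttrtp$puor
  sorted[7] = rtp$puorrstspstt
  sorted[8] = spsttrtp$puorrst
  sorted[9] = stspsttrtp$puorr
  sorted[10] = sttrtp$puorrstsp
  sorted[11] = tp$puorrstspsttr
  sorted[12] = trtp$puorrstspst
  sorted[13] = tspsttrtp$puorrs
  sorted[14] = ttrtp$puorrstsps
  sorted[15] = uorrstspsttrtp$p
sorted[3] = psttrtp$puorrsts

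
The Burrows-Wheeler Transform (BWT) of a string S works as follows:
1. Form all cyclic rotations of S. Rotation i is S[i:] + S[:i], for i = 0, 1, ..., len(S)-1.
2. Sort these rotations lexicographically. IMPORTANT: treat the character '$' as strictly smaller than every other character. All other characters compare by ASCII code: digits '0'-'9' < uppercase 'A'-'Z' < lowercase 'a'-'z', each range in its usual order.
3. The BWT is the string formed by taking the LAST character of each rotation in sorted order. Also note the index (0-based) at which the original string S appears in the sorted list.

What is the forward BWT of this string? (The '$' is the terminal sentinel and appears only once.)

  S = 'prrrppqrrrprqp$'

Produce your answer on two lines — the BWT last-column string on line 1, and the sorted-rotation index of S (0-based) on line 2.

Answer: pqrpr$rprrprrpq
5

Derivation:
All 15 rotations (rotation i = S[i:]+S[:i]):
  rot[0] = prrrppqrrrprqp$
  rot[1] = rrrppqrrrprqp$p
  rot[2] = rrppqrrrprqp$pr
  rot[3] = rppqrrrprqp$prr
  rot[4] = ppqrrrprqp$prrr
  rot[5] = pqrrrprqp$prrrp
  rot[6] = qrrrprqp$prrrpp
  rot[7] = rrrprqp$prrrppq
  rot[8] = rrprqp$prrrppqr
  rot[9] = rprqp$prrrppqrr
  rot[10] = prqp$prrrppqrrr
  rot[11] = rqp$prrrppqrrrp
  rot[12] = qp$prrrppqrrrpr
  rot[13] = p$prrrppqrrrprq
  rot[14] = $prrrppqrrrprqp
Sorted (with $ < everything):
  sorted[0] = $prrrppqrrrprqp  (last char: 'p')
  sorted[1] = p$prrrppqrrrprq  (last char: 'q')
  sorted[2] = ppqrrrprqp$prrr  (last char: 'r')
  sorted[3] = pqrrrprqp$prrrp  (last char: 'p')
  sorted[4] = prqp$prrrppqrrr  (last char: 'r')
  sorted[5] = prrrppqrrrprqp$  (last char: '$')
  sorted[6] = qp$prrrppqrrrpr  (last char: 'r')
  sorted[7] = qrrrprqp$prrrpp  (last char: 'p')
  sorted[8] = rppqrrrprqp$prr  (last char: 'r')
  sorted[9] = rprqp$prrrppqrr  (last char: 'r')
  sorted[10] = rqp$prrrppqrrrp  (last char: 'p')
  sorted[11] = rrppqrrrprqp$pr  (last char: 'r')
  sorted[12] = rrprqp$prrrppqr  (last char: 'r')
  sorted[13] = rrrppqrrrprqp$p  (last char: 'p')
  sorted[14] = rrrprqp$prrrppq  (last char: 'q')
Last column: pqrpr$rprrprrpq
Original string S is at sorted index 5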